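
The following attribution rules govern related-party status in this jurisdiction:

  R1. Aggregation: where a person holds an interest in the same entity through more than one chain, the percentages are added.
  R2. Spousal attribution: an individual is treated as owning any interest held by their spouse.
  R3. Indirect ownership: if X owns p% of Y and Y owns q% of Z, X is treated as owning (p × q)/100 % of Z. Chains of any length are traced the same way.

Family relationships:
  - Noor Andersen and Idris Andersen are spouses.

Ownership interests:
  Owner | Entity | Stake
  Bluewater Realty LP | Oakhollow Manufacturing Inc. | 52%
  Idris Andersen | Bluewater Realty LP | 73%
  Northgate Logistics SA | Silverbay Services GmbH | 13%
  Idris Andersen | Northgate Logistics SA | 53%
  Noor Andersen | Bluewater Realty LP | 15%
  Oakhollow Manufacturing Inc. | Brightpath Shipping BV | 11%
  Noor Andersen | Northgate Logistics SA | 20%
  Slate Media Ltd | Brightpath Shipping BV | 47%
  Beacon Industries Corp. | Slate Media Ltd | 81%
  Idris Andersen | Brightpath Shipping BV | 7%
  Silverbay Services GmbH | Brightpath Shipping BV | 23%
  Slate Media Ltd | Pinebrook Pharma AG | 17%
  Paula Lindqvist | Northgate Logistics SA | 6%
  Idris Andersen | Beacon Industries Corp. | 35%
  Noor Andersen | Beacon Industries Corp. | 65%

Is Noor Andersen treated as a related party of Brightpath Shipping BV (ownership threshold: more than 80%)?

By spousal attribution (R2), Noor Andersen is treated as also owning Idris Andersen's interest in Beacon Industries Corp, giving 65% + 35% = 100%.
By spousal attribution (R2), Noor Andersen is treated as also owning Idris Andersen's interest in Northgate Logistics SA, giving 20% + 53% = 73%.
By spousal attribution (R2), Noor Andersen is treated as also owning Idris Andersen's interest in Bluewater Realty LP, giving 15% + 73% = 88%.
By spousal attribution (R2), Noor Andersen is treated as owning Idris Andersen's 7% interest in Brightpath Shipping BV.
Chain via Beacon Industries Corp. → Slate Media Ltd (R3): 100% × 81% × 47% = 38.07% of Brightpath Shipping BV.
Chain via Northgate Logistics SA → Silverbay Services GmbH (R3): 73% × 13% × 23% = 2.1827% of Brightpath Shipping BV.
Chain via Bluewater Realty LP → Oakhollow Manufacturing Inc. (R3): 88% × 52% × 11% = 5.0336% of Brightpath Shipping BV.
Direct interest in Brightpath Shipping BV: 7%.
Aggregating (R1): 38.07% + 2.1827% + 5.0336% + 7% = 52.2863%.
52.2863% does not exceed the 80% threshold, so Noor is not a related party to Brightpath Shipping BV.

No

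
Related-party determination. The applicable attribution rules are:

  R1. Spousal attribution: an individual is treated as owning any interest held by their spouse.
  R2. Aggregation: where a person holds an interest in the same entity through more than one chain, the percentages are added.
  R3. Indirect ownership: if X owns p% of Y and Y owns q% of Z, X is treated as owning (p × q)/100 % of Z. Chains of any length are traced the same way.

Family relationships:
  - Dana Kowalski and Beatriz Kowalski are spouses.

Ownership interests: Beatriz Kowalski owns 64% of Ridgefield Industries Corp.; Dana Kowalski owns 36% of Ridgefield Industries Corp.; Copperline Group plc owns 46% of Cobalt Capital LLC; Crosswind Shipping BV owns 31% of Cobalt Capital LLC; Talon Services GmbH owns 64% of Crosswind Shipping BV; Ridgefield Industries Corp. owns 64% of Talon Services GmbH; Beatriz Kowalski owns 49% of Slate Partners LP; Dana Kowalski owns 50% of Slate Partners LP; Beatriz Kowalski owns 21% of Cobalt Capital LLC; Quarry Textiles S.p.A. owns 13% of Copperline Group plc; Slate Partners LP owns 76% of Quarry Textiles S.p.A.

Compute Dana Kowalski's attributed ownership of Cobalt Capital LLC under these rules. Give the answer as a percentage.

38.196952%

By spousal attribution (R1), Dana Kowalski is treated as also owning Beatriz Kowalski's interest in Ridgefield Industries Corp, giving 36% + 64% = 100%.
By spousal attribution (R1), Dana Kowalski is treated as also owning Beatriz Kowalski's interest in Slate Partners LP, giving 50% + 49% = 99%.
By spousal attribution (R1), Dana Kowalski is treated as owning Beatriz Kowalski's 21% interest in Cobalt Capital LLC.
Chain via Ridgefield Industries Corp. → Talon Services GmbH → Crosswind Shipping BV (R3): 100% × 64% × 64% × 31% = 12.6976% of Cobalt Capital LLC.
Chain via Slate Partners LP → Quarry Textiles S.p.A. → Copperline Group plc (R3): 99% × 76% × 13% × 46% = 4.499352% of Cobalt Capital LLC.
Direct interest in Cobalt Capital LLC: 21%.
Aggregating (R2): 12.6976% + 4.499352% + 21% = 38.196952%.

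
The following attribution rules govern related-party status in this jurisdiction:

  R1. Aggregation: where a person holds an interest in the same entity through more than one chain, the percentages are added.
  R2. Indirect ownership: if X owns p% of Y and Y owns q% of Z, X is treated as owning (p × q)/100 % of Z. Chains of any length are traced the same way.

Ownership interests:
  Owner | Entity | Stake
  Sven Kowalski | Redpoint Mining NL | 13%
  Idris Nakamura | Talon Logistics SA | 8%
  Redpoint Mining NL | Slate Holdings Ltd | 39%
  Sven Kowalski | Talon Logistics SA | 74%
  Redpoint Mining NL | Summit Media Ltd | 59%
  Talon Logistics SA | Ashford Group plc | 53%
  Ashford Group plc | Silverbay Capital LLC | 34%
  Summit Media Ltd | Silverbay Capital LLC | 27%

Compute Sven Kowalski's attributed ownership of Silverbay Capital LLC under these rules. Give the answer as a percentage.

15.4057%

Chain via Redpoint Mining NL → Summit Media Ltd (R2): 13% × 59% × 27% = 2.0709% of Silverbay Capital LLC.
Chain via Talon Logistics SA → Ashford Group plc (R2): 74% × 53% × 34% = 13.3348% of Silverbay Capital LLC.
Aggregating (R1): 2.0709% + 13.3348% = 15.4057%.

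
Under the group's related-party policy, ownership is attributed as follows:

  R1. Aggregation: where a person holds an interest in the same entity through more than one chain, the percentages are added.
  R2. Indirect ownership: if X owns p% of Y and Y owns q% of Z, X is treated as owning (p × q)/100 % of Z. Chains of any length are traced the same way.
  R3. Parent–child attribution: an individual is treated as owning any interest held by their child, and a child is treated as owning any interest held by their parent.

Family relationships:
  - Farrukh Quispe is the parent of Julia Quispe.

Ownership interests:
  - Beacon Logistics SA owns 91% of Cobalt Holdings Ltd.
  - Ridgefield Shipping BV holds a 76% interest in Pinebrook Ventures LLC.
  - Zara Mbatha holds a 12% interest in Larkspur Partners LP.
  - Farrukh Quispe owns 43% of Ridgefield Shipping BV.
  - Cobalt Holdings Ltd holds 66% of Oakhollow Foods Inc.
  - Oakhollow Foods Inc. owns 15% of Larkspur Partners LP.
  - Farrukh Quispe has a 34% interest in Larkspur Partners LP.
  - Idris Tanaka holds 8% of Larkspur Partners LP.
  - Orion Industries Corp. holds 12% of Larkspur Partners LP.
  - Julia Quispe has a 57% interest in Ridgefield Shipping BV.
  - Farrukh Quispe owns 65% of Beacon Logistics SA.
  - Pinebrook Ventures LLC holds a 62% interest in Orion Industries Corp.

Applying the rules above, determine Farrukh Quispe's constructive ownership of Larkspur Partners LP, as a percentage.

45.51025%

By parent–child attribution (R3), Farrukh Quispe is treated as also owning Julia Quispe's interest in Ridgefield Shipping BV, giving 43% + 57% = 100%.
Chain via Ridgefield Shipping BV → Pinebrook Ventures LLC → Orion Industries Corp. (R2): 100% × 76% × 62% × 12% = 5.6544% of Larkspur Partners LP.
Chain via Beacon Logistics SA → Cobalt Holdings Ltd → Oakhollow Foods Inc. (R2): 65% × 91% × 66% × 15% = 5.85585% of Larkspur Partners LP.
Direct interest in Larkspur Partners LP: 34%.
Aggregating (R1): 5.6544% + 5.85585% + 34% = 45.51025%.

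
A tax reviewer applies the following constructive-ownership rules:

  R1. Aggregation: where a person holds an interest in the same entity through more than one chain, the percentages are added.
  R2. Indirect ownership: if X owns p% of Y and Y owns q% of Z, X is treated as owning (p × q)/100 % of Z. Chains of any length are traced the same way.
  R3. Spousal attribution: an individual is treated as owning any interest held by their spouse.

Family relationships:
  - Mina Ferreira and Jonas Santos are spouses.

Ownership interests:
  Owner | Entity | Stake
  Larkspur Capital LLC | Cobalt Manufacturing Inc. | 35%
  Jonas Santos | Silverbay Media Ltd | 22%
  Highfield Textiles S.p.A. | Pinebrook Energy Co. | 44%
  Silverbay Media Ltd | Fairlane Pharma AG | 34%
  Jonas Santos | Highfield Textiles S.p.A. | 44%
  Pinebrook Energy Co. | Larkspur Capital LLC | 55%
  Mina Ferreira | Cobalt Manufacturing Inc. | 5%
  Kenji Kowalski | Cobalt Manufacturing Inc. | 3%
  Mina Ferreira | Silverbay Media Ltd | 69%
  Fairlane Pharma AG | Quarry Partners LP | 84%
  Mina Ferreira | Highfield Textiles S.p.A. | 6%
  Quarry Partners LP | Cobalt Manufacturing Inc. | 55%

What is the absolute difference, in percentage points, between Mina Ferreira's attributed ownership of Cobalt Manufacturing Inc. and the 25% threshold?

By spousal attribution (R3), Mina Ferreira is treated as also owning Jonas Santos's interest in Silverbay Media Ltd, giving 69% + 22% = 91%.
By spousal attribution (R3), Mina Ferreira is treated as also owning Jonas Santos's interest in Highfield Textiles S.p.A, giving 6% + 44% = 50%.
Chain via Silverbay Media Ltd → Fairlane Pharma AG → Quarry Partners LP (R2): 91% × 34% × 84% × 55% = 14.29428% of Cobalt Manufacturing Inc.
Chain via Highfield Textiles S.p.A. → Pinebrook Energy Co. → Larkspur Capital LLC (R2): 50% × 44% × 55% × 35% = 4.235% of Cobalt Manufacturing Inc.
Direct interest in Cobalt Manufacturing Inc: 5%.
Aggregating (R1): 14.29428% + 4.235% + 5% = 23.52928%.
23.52928% falls short of the 25% threshold by 1.47072 percentage points.

1.47072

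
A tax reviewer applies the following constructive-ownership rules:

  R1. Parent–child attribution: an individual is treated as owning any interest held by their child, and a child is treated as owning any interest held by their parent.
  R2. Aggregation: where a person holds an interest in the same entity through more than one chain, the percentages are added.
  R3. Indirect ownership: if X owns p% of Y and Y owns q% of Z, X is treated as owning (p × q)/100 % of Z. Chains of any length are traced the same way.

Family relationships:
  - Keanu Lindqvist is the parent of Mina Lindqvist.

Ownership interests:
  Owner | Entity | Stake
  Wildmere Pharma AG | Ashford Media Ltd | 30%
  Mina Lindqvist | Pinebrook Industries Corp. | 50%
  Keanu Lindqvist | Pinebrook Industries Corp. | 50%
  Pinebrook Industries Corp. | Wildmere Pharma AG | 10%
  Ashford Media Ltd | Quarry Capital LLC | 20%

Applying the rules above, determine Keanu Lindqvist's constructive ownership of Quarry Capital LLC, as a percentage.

By parent–child attribution (R1), Keanu Lindqvist is treated as also owning Mina Lindqvist's interest in Pinebrook Industries Corp, giving 50% + 50% = 100%.
Chain via Pinebrook Industries Corp. → Wildmere Pharma AG → Ashford Media Ltd (R3): 100% × 10% × 30% × 20% = 0.6% of Quarry Capital LLC.

0.6%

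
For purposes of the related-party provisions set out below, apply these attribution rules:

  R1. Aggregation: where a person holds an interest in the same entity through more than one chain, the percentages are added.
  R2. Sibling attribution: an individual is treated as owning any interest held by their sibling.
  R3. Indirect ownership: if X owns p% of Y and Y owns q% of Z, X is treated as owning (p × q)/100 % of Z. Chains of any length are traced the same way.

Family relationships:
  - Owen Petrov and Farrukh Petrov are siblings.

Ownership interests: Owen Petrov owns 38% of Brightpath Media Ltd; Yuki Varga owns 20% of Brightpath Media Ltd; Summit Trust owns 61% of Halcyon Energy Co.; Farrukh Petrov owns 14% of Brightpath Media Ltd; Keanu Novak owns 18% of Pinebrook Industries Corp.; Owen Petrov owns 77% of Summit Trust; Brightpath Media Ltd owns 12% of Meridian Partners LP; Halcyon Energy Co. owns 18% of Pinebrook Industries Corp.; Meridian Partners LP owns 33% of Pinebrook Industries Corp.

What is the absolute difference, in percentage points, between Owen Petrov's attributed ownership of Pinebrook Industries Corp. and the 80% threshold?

69.4862

By sibling attribution (R2), Owen Petrov is treated as also owning Farrukh Petrov's interest in Brightpath Media Ltd, giving 38% + 14% = 52%.
Chain via Summit Trust → Halcyon Energy Co. (R3): 77% × 61% × 18% = 8.4546% of Pinebrook Industries Corp.
Chain via Brightpath Media Ltd → Meridian Partners LP (R3): 52% × 12% × 33% = 2.0592% of Pinebrook Industries Corp.
Aggregating (R1): 8.4546% + 2.0592% = 10.5138%.
10.5138% falls short of the 80% threshold by 69.4862 percentage points.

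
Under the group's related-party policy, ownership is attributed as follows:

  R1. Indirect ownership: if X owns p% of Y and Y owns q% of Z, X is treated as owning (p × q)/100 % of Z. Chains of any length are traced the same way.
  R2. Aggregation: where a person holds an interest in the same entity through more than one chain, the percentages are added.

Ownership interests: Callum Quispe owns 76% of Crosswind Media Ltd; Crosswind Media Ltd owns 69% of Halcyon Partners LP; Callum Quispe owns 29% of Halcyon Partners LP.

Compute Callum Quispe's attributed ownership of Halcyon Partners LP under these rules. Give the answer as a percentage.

81.44%

Chain via Crosswind Media Ltd (R1): 76% × 69% = 52.44% of Halcyon Partners LP.
Direct interest in Halcyon Partners LP: 29%.
Aggregating (R2): 52.44% + 29% = 81.44%.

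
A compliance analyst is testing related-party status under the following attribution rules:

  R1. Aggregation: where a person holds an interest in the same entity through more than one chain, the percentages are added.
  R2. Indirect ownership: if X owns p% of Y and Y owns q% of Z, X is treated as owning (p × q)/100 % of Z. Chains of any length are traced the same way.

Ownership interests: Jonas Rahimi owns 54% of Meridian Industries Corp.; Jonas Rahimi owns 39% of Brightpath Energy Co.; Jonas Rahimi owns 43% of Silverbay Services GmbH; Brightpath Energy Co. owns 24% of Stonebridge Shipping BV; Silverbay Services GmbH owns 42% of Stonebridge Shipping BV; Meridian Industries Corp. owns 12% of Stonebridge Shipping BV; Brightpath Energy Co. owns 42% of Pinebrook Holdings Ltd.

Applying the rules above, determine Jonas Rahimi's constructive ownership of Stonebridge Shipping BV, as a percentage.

Chain via Brightpath Energy Co. (R2): 39% × 24% = 9.36% of Stonebridge Shipping BV.
Chain via Silverbay Services GmbH (R2): 43% × 42% = 18.06% of Stonebridge Shipping BV.
Chain via Meridian Industries Corp. (R2): 54% × 12% = 6.48% of Stonebridge Shipping BV.
Aggregating (R1): 9.36% + 18.06% + 6.48% = 33.9%.

33.9%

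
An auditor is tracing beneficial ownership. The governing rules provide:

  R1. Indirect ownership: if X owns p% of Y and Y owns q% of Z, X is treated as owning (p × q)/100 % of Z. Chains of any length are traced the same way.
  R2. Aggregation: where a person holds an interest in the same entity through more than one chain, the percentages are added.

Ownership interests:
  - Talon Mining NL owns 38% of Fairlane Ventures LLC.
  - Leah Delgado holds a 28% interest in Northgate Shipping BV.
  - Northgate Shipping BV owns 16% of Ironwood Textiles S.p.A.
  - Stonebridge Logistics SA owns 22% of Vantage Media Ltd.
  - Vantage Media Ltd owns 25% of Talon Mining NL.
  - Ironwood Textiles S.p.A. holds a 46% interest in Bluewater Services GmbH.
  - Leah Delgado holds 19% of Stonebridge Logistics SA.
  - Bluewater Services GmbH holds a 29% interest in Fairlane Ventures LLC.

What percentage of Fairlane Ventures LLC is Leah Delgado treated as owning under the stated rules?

0.994732%

Chain via Stonebridge Logistics SA → Vantage Media Ltd → Talon Mining NL (R1): 19% × 22% × 25% × 38% = 0.3971% of Fairlane Ventures LLC.
Chain via Northgate Shipping BV → Ironwood Textiles S.p.A. → Bluewater Services GmbH (R1): 28% × 16% × 46% × 29% = 0.597632% of Fairlane Ventures LLC.
Aggregating (R2): 0.3971% + 0.597632% = 0.994732%.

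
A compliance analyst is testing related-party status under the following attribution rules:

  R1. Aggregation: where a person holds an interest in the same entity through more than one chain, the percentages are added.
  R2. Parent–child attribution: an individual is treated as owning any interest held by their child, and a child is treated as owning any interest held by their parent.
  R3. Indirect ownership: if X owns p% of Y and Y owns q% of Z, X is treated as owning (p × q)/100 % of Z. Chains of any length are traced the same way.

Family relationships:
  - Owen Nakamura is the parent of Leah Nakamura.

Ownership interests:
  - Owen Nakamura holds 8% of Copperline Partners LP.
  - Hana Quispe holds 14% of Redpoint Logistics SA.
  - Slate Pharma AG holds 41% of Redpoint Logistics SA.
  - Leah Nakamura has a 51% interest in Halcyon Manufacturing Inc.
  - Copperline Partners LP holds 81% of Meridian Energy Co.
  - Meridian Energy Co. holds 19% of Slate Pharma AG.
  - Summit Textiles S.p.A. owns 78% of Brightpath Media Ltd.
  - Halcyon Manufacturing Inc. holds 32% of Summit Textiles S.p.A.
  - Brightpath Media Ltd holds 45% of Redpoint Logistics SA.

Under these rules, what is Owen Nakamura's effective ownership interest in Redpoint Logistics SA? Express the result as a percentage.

6.233112%

By parent–child attribution (R2), Owen Nakamura is treated as owning Leah Nakamura's 51% interest in Halcyon Manufacturing Inc.
Chain via Copperline Partners LP → Meridian Energy Co. → Slate Pharma AG (R3): 8% × 81% × 19% × 41% = 0.504792% of Redpoint Logistics SA.
Chain via Halcyon Manufacturing Inc. → Summit Textiles S.p.A. → Brightpath Media Ltd (R3): 51% × 32% × 78% × 45% = 5.72832% of Redpoint Logistics SA.
Aggregating (R1): 0.504792% + 5.72832% = 6.233112%.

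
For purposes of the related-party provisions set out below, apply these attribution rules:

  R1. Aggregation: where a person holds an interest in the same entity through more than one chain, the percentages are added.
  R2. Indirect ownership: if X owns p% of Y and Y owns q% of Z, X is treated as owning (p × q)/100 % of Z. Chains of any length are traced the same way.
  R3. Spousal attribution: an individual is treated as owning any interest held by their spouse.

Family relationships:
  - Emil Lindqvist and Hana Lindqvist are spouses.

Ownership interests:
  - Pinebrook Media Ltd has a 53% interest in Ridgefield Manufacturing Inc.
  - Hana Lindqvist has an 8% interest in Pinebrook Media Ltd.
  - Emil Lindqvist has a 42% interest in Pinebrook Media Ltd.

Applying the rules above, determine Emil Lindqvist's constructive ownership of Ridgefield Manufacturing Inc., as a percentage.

By spousal attribution (R3), Emil Lindqvist is treated as also owning Hana Lindqvist's interest in Pinebrook Media Ltd, giving 42% + 8% = 50%.
Chain via Pinebrook Media Ltd (R2): 50% × 53% = 26.5% of Ridgefield Manufacturing Inc.

26.5%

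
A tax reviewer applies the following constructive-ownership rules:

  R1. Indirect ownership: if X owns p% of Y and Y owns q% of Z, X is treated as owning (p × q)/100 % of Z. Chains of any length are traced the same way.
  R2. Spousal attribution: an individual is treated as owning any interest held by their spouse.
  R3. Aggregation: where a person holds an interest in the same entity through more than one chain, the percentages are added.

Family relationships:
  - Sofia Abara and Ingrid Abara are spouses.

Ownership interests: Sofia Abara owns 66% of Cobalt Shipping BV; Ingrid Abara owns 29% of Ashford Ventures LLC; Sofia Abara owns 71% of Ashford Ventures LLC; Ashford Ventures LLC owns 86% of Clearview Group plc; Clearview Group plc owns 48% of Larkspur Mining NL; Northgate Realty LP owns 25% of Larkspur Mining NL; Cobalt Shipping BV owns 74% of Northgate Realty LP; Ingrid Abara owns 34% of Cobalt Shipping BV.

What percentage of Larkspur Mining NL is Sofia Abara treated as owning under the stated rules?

59.78%

By spousal attribution (R2), Sofia Abara is treated as also owning Ingrid Abara's interest in Cobalt Shipping BV, giving 66% + 34% = 100%.
By spousal attribution (R2), Sofia Abara is treated as also owning Ingrid Abara's interest in Ashford Ventures LLC, giving 71% + 29% = 100%.
Chain via Cobalt Shipping BV → Northgate Realty LP (R1): 100% × 74% × 25% = 18.5% of Larkspur Mining NL.
Chain via Ashford Ventures LLC → Clearview Group plc (R1): 100% × 86% × 48% = 41.28% of Larkspur Mining NL.
Aggregating (R3): 18.5% + 41.28% = 59.78%.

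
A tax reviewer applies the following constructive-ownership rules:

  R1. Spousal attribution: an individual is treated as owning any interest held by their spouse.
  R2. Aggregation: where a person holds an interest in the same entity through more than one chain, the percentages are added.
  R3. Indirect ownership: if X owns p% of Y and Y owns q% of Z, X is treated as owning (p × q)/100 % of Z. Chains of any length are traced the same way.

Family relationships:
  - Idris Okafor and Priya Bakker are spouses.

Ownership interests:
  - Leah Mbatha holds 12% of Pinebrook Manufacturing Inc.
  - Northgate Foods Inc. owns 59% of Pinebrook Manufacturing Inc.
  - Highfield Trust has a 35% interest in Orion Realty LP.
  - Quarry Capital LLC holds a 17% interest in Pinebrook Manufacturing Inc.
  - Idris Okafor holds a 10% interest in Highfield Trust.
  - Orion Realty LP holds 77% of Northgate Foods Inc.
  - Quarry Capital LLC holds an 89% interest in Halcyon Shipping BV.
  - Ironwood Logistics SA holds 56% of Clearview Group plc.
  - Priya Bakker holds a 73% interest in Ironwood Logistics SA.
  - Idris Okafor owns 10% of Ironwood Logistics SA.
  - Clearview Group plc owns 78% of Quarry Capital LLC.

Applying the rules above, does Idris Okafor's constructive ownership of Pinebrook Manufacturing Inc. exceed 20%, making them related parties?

By spousal attribution (R1), Idris Okafor is treated as also owning Priya Bakker's interest in Ironwood Logistics SA, giving 10% + 73% = 83%.
Chain via Ironwood Logistics SA → Clearview Group plc → Quarry Capital LLC (R3): 83% × 56% × 78% × 17% = 6.163248% of Pinebrook Manufacturing Inc.
Chain via Highfield Trust → Orion Realty LP → Northgate Foods Inc. (R3): 10% × 35% × 77% × 59% = 1.59005% of Pinebrook Manufacturing Inc.
Aggregating (R2): 6.163248% + 1.59005% = 7.753298%.
7.753298% does not exceed the 20% threshold, so Idris is not a related party to Pinebrook Manufacturing Inc.

No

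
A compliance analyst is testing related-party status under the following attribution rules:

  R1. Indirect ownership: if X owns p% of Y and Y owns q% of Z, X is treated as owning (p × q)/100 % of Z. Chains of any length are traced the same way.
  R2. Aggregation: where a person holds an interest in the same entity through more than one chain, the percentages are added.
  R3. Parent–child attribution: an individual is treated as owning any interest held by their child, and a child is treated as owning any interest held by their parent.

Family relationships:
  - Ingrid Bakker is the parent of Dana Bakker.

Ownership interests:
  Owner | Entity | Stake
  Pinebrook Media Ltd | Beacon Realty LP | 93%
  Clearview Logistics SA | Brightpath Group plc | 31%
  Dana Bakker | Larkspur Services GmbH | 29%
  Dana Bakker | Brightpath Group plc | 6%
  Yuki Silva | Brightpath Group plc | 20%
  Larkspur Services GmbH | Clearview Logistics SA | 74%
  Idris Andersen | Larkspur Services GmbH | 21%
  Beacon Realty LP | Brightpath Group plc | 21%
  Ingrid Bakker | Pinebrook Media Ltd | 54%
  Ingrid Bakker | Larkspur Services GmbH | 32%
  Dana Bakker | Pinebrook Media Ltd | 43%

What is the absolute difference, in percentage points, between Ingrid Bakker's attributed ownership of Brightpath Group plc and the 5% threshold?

By parent–child attribution (R3), Ingrid Bakker is treated as also owning Dana Bakker's interest in Larkspur Services GmbH, giving 32% + 29% = 61%.
By parent–child attribution (R3), Ingrid Bakker is treated as also owning Dana Bakker's interest in Pinebrook Media Ltd, giving 54% + 43% = 97%.
By parent–child attribution (R3), Ingrid Bakker is treated as owning Dana Bakker's 6% interest in Brightpath Group plc.
Chain via Larkspur Services GmbH → Clearview Logistics SA (R1): 61% × 74% × 31% = 13.9934% of Brightpath Group plc.
Chain via Pinebrook Media Ltd → Beacon Realty LP (R1): 97% × 93% × 21% = 18.9441% of Brightpath Group plc.
Direct interest in Brightpath Group plc: 6%.
Aggregating (R2): 13.9934% + 18.9441% + 6% = 38.9375%.
38.9375% exceeds the 5% threshold by 33.9375 percentage points.

33.9375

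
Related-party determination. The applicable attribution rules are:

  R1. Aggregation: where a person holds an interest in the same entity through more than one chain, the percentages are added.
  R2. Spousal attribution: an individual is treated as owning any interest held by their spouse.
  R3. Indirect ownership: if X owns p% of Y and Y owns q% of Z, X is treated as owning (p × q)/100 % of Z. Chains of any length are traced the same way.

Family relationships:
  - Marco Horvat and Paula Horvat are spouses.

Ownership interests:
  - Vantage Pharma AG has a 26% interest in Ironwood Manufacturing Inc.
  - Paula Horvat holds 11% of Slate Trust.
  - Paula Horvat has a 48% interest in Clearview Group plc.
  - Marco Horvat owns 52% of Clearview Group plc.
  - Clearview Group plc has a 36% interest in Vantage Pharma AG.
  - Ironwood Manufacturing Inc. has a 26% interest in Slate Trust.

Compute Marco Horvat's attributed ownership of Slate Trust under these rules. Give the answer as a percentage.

By spousal attribution (R2), Marco Horvat is treated as also owning Paula Horvat's interest in Clearview Group plc, giving 52% + 48% = 100%.
By spousal attribution (R2), Marco Horvat is treated as owning Paula Horvat's 11% interest in Slate Trust.
Chain via Clearview Group plc → Vantage Pharma AG → Ironwood Manufacturing Inc. (R3): 100% × 36% × 26% × 26% = 2.4336% of Slate Trust.
Direct interest in Slate Trust: 11%.
Aggregating (R1): 2.4336% + 11% = 13.4336%.

13.4336%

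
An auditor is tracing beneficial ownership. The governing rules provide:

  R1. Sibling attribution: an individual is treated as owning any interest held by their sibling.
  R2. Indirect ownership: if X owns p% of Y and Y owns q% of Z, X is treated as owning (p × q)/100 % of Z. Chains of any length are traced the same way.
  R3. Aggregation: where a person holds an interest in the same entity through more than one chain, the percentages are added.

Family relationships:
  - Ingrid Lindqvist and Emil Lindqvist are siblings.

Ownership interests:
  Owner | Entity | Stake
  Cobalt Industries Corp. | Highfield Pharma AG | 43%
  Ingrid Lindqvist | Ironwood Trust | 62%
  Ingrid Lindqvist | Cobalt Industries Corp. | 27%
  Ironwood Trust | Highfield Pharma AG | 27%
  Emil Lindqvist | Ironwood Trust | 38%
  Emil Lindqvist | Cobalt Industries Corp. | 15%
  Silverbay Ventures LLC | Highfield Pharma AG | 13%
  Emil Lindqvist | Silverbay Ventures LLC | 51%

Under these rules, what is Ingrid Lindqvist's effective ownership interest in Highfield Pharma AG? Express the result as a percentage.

51.69%

By sibling attribution (R1), Ingrid Lindqvist is treated as also owning Emil Lindqvist's interest in Ironwood Trust, giving 62% + 38% = 100%.
By sibling attribution (R1), Ingrid Lindqvist is treated as also owning Emil Lindqvist's interest in Cobalt Industries Corp, giving 27% + 15% = 42%.
By sibling attribution (R1), Ingrid Lindqvist is treated as owning Emil Lindqvist's 51% interest in Silverbay Ventures LLC.
Chain via Ironwood Trust (R2): 100% × 27% = 27% of Highfield Pharma AG.
Chain via Cobalt Industries Corp. (R2): 42% × 43% = 18.06% of Highfield Pharma AG.
Chain via Silverbay Ventures LLC (R2): 51% × 13% = 6.63% of Highfield Pharma AG.
Aggregating (R3): 27% + 18.06% + 6.63% = 51.69%.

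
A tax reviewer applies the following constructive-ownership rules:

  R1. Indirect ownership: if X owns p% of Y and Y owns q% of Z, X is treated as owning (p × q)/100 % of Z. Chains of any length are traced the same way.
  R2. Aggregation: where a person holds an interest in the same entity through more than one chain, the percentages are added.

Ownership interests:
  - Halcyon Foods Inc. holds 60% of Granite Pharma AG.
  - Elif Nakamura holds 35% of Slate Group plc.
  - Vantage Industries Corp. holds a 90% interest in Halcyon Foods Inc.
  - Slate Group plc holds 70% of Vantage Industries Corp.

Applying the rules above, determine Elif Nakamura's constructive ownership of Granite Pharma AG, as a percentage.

13.23%

Chain via Slate Group plc → Vantage Industries Corp. → Halcyon Foods Inc. (R1): 35% × 70% × 90% × 60% = 13.23% of Granite Pharma AG.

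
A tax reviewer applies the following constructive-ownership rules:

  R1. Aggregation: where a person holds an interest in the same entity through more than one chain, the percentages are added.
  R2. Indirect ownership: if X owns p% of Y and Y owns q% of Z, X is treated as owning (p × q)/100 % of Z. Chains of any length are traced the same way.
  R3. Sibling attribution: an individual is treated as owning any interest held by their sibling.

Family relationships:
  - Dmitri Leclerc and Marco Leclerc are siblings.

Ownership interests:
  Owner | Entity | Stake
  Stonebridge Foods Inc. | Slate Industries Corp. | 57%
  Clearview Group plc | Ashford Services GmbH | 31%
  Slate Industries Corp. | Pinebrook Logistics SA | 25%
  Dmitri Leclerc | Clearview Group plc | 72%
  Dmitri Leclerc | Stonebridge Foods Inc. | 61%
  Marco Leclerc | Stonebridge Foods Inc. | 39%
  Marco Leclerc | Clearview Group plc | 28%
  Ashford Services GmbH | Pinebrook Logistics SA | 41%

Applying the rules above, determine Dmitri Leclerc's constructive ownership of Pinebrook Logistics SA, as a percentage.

26.96%

By sibling attribution (R3), Dmitri Leclerc is treated as also owning Marco Leclerc's interest in Stonebridge Foods Inc, giving 61% + 39% = 100%.
By sibling attribution (R3), Dmitri Leclerc is treated as also owning Marco Leclerc's interest in Clearview Group plc, giving 72% + 28% = 100%.
Chain via Stonebridge Foods Inc. → Slate Industries Corp. (R2): 100% × 57% × 25% = 14.25% of Pinebrook Logistics SA.
Chain via Clearview Group plc → Ashford Services GmbH (R2): 100% × 31% × 41% = 12.71% of Pinebrook Logistics SA.
Aggregating (R1): 14.25% + 12.71% = 26.96%.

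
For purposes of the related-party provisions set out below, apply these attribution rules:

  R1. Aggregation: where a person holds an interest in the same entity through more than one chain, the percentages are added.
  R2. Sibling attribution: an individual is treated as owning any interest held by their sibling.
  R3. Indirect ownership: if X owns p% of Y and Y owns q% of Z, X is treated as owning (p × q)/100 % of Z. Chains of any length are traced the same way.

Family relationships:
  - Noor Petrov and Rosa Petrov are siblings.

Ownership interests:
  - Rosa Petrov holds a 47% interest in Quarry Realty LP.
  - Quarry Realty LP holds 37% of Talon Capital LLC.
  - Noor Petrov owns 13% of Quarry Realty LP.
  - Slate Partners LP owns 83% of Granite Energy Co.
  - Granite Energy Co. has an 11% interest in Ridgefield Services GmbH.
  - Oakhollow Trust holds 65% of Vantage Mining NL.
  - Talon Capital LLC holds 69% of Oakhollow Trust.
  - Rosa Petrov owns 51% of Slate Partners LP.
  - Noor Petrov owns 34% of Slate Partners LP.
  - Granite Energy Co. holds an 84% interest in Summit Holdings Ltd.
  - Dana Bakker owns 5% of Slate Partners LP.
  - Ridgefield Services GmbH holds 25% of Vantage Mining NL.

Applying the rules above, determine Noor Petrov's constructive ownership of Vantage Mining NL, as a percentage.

By sibling attribution (R2), Noor Petrov is treated as also owning Rosa Petrov's interest in Quarry Realty LP, giving 13% + 47% = 60%.
By sibling attribution (R2), Noor Petrov is treated as also owning Rosa Petrov's interest in Slate Partners LP, giving 34% + 51% = 85%.
Chain via Quarry Realty LP → Talon Capital LLC → Oakhollow Trust (R3): 60% × 37% × 69% × 65% = 9.9567% of Vantage Mining NL.
Chain via Slate Partners LP → Granite Energy Co. → Ridgefield Services GmbH (R3): 85% × 83% × 11% × 25% = 1.940125% of Vantage Mining NL.
Aggregating (R1): 9.9567% + 1.940125% = 11.896825%.

11.896825%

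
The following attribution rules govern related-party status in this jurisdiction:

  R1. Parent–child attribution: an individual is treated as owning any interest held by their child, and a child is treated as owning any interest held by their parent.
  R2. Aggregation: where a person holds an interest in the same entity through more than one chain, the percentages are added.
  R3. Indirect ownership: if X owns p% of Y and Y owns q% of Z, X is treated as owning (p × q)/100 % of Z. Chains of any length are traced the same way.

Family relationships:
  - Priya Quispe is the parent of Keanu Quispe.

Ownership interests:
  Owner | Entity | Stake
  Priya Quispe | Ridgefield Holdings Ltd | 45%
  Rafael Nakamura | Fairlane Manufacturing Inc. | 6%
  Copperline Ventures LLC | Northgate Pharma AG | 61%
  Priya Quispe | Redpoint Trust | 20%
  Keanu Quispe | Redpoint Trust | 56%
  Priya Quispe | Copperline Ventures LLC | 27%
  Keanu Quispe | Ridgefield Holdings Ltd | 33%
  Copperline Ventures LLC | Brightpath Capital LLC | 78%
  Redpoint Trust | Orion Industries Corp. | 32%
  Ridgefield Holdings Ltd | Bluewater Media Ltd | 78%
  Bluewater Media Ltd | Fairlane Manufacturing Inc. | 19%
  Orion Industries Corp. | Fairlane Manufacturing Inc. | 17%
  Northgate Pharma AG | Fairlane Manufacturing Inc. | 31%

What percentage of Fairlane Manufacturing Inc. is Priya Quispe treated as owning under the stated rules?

By parent–child attribution (R1), Priya Quispe is treated as also owning Keanu Quispe's interest in Redpoint Trust, giving 20% + 56% = 76%.
By parent–child attribution (R1), Priya Quispe is treated as also owning Keanu Quispe's interest in Ridgefield Holdings Ltd, giving 45% + 33% = 78%.
Chain via Redpoint Trust → Orion Industries Corp. (R3): 76% × 32% × 17% = 4.1344% of Fairlane Manufacturing Inc.
Chain via Copperline Ventures LLC → Northgate Pharma AG (R3): 27% × 61% × 31% = 5.1057% of Fairlane Manufacturing Inc.
Chain via Ridgefield Holdings Ltd → Bluewater Media Ltd (R3): 78% × 78% × 19% = 11.5596% of Fairlane Manufacturing Inc.
Aggregating (R2): 4.1344% + 5.1057% + 11.5596% = 20.7997%.

20.7997%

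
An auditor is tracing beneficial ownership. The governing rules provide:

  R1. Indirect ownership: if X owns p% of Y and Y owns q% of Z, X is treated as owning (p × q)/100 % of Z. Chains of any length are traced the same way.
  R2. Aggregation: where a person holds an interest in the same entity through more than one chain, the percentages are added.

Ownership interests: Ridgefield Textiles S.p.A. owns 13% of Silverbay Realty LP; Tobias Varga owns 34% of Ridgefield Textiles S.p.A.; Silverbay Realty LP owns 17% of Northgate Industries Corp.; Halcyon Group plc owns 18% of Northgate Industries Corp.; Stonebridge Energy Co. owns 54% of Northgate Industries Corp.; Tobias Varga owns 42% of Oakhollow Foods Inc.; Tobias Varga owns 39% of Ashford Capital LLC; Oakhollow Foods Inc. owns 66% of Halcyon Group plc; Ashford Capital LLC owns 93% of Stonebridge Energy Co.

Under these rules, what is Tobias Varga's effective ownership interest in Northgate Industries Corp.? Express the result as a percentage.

25.3268%

Chain via Ashford Capital LLC → Stonebridge Energy Co. (R1): 39% × 93% × 54% = 19.5858% of Northgate Industries Corp.
Chain via Ridgefield Textiles S.p.A. → Silverbay Realty LP (R1): 34% × 13% × 17% = 0.7514% of Northgate Industries Corp.
Chain via Oakhollow Foods Inc. → Halcyon Group plc (R1): 42% × 66% × 18% = 4.9896% of Northgate Industries Corp.
Aggregating (R2): 19.5858% + 0.7514% + 4.9896% = 25.3268%.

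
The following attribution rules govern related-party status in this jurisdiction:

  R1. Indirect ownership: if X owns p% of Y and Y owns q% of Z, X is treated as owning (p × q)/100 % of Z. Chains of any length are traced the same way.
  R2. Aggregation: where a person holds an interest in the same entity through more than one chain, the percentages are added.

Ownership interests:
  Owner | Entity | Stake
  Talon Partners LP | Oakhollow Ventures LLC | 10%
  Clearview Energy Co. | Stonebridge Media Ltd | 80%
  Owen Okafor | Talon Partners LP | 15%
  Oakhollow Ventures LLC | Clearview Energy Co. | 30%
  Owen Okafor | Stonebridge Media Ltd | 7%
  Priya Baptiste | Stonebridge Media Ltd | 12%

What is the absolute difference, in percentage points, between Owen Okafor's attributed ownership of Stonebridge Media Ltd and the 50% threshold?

Chain via Talon Partners LP → Oakhollow Ventures LLC → Clearview Energy Co. (R1): 15% × 10% × 30% × 80% = 0.36% of Stonebridge Media Ltd.
Direct interest in Stonebridge Media Ltd: 7%.
Aggregating (R2): 0.36% + 7% = 7.36%.
7.36% falls short of the 50% threshold by 42.64 percentage points.

42.64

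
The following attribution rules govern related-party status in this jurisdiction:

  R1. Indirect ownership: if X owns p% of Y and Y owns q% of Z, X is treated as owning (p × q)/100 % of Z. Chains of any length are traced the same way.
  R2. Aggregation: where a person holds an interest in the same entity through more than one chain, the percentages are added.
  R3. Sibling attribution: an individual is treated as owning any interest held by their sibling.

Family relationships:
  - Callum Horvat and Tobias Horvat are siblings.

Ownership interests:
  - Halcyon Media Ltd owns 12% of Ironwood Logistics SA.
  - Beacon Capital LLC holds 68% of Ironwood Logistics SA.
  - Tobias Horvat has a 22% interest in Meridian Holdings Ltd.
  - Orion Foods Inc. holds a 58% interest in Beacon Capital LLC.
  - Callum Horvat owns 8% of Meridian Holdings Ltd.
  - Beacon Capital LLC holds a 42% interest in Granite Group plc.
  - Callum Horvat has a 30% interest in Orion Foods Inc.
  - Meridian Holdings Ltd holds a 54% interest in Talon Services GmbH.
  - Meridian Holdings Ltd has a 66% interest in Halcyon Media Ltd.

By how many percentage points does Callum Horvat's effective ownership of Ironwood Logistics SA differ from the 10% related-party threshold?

By sibling attribution (R3), Callum Horvat is treated as also owning Tobias Horvat's interest in Meridian Holdings Ltd, giving 8% + 22% = 30%.
Chain via Meridian Holdings Ltd → Halcyon Media Ltd (R1): 30% × 66% × 12% = 2.376% of Ironwood Logistics SA.
Chain via Orion Foods Inc. → Beacon Capital LLC (R1): 30% × 58% × 68% = 11.832% of Ironwood Logistics SA.
Aggregating (R2): 2.376% + 11.832% = 14.208%.
14.208% exceeds the 10% threshold by 4.208 percentage points.

4.208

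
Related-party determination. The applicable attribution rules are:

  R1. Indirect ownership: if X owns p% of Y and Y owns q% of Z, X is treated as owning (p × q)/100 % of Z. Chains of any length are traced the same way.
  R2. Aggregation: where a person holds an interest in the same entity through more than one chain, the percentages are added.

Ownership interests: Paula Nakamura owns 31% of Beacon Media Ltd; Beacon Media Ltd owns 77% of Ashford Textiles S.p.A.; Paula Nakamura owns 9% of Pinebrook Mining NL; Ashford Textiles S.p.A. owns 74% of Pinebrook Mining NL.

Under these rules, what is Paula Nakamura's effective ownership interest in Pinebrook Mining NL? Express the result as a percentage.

26.6638%

Chain via Beacon Media Ltd → Ashford Textiles S.p.A. (R1): 31% × 77% × 74% = 17.6638% of Pinebrook Mining NL.
Direct interest in Pinebrook Mining NL: 9%.
Aggregating (R2): 17.6638% + 9% = 26.6638%.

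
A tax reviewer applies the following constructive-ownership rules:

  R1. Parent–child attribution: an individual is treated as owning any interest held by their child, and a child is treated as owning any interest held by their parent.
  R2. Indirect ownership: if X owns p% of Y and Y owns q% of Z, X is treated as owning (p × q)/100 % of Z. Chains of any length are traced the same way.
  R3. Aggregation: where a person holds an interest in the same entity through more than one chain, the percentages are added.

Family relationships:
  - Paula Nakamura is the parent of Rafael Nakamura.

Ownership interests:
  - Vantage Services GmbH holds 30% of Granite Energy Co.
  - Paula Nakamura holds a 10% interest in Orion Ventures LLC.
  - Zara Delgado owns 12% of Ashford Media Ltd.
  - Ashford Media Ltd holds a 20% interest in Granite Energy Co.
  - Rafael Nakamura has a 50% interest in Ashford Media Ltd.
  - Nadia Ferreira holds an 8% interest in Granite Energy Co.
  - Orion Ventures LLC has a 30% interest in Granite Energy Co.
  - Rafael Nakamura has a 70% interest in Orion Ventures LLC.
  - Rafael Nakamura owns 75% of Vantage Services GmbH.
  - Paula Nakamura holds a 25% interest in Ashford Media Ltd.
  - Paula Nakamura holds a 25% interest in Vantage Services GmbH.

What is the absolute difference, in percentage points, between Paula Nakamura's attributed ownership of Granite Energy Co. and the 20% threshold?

By parent–child attribution (R1), Paula Nakamura is treated as also owning Rafael Nakamura's interest in Orion Ventures LLC, giving 10% + 70% = 80%.
By parent–child attribution (R1), Paula Nakamura is treated as also owning Rafael Nakamura's interest in Vantage Services GmbH, giving 25% + 75% = 100%.
By parent–child attribution (R1), Paula Nakamura is treated as also owning Rafael Nakamura's interest in Ashford Media Ltd, giving 25% + 50% = 75%.
Chain via Orion Ventures LLC (R2): 80% × 30% = 24% of Granite Energy Co.
Chain via Vantage Services GmbH (R2): 100% × 30% = 30% of Granite Energy Co.
Chain via Ashford Media Ltd (R2): 75% × 20% = 15% of Granite Energy Co.
Aggregating (R3): 24% + 30% + 15% = 69%.
69% exceeds the 20% threshold by 49 percentage points.

49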